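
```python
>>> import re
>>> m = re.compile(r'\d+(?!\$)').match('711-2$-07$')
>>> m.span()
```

(0, 3)

A negative assertion filters positions out without eating any characters.
With `match`, the pattern is implicitly anchored at the beginning.
The match spans [0:3] → '711'.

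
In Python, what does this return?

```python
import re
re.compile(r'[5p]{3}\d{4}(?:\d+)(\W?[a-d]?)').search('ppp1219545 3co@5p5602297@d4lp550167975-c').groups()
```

The match spans [0:11] → 'ppp1219545 '.
Captured: group 1 = ' '.

(' ',)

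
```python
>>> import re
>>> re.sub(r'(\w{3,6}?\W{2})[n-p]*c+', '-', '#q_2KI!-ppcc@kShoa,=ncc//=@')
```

Every occurrence is swapped for '-'.

'#-@-//=@'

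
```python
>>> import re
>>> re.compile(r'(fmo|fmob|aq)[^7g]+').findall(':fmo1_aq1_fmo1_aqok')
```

['fmo']

Because there's exactly one group, `findall` drops the full match and keeps group 1 from the one hit.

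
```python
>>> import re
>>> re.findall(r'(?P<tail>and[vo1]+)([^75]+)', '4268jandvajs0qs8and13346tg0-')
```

[('andv', 'ajs0qs8and13346tg0-')]

This matches the literal 'and', then one or more of one of [vo1] (captured as 'tail'); then one or more of any character except [75] (captured).
Scanning left to right: at [5:28] match 'andvajs0qs8and13346tg0-', groups = ('andv', 'ajs0qs8and13346tg0-').
`findall` packs the 2 group values into a tuple for every match.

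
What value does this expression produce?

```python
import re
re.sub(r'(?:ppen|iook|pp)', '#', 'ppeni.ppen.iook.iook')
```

Branches in `(...|...)` are attempted left-to-right; the first branch that allows the whole pattern to succeed is taken.
`sub` substitutes '#' at each match site.

'#i.#.#.#'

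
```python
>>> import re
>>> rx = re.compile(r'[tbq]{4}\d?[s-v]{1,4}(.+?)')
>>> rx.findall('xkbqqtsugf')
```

['g']

The pattern matches exactly 4 of one of [tbq], then optionally a digit; then 1 to 4 of a character in [s-v]; then one or more of any character (lazy) (captured).
Because the quantifier is non-greedy, it stops expanding at the earliest point where the rest of the pattern can succeed.
Matches: at [2:9] match 'bqqtsug', group 1 = 'g'.
With a single group, `findall` returns only what that group captured — 1 item.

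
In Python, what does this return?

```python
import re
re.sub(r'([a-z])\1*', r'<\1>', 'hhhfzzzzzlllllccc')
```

After group 1 captures some text, `\1` only succeeds where that same text appears again.
Matches: at [0:3] → 'hhh'; at [3:4] → 'f'; at [4:9] → 'zzzzz'; at [9:14] → 'lllll'; at [14:17] → 'ccc'.
The replacement refers to a captured group, so each match is rewritten using its own captured text.

'<h><f><z><l><c>'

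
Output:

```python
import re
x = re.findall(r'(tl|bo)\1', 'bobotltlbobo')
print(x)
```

['bo', 'tl', 'bo']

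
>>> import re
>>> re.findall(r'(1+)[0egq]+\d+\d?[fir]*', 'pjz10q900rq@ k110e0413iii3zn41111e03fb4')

This matches one or more of a literal '1' (captured); then one or more of one of [0egq], then one or more of a digit; then optionally a digit, then zero or more of one of [fir].
Walking the string: at [3:10] match '10q900r', group 1 = '1'; at [14:25] match '110e0413iii', group 1 = '11'; at [29:37] match '1111e03f', group 1 = '1111'.
Because there's exactly one group, `findall` drops the full match and keeps group 1 from each hit.

['1', '11', '1111']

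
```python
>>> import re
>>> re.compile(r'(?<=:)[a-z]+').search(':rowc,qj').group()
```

'rowc'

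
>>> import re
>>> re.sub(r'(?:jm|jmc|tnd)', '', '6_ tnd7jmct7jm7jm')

'6_ 7ct77'

Alternation tries branches left to right and keeps the first one that lets the overall match succeed at that position.
Matches: at [3:6] → 'tnd'; at [7:9] → 'jm'; at [12:14] → 'jm'; at [15:17] → 'jm'.
Every occurrence is swapped for ''.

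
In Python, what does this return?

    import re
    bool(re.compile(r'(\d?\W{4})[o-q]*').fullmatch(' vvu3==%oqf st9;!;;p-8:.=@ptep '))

`fullmatch` succeeds only if the pattern covers the string from start to end.
Here the string isn't matched end-to-end, so the call returns None, and `bool(None)` is False.

False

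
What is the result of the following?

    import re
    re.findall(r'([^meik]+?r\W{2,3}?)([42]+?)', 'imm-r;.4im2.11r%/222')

The pattern matches one or more of any character except [meik] (lazy), then the literal 'r', then 2 to 3 of a non-word character (lazy) (captured); then one or more of one of [42] (lazy) (captured).
The `?` after the quantifier makes it lazy — it takes as little as possible before letting the rest of the pattern try.
Matches: at [3:8] match '-r;.4', groups = ('-r;.', '4'); at [10:18] match '2.11r%/2', groups = ('2.11r%/', '2').
Multiple groups make `findall` return tuples — one 2-tuple for each match.

[('-r;.', '4'), ('2.11r%/', '2')]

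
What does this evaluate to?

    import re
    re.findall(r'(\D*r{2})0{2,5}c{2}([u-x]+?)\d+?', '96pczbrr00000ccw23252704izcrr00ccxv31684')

Pattern: zero or more of a non-digit, then exactly 2 of the literal 'r' (captured); then 2 to 5 of a literal '0', then exactly 2 of the literal 'c'; then one or more of a character in [u-x] (lazy) (captured); then one or more of a digit (lazy).
Matches: at [2:17] match 'pczbrr00000ccw2', groups = ('pczbrr', 'w'); at [24:36] match 'izcrr00ccxv3', groups = ('izcrr', 'xv').
`findall` packs the 2 group values into a tuple for every match.

[('pczbrr', 'w'), ('izcrr', 'xv')]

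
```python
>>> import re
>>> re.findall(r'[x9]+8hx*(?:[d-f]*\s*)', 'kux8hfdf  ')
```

['x8hfdf  ']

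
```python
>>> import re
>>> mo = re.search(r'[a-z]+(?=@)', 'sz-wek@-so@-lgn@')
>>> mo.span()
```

The lookaround is zero-width — it requires the adjacent text to match without consuming it, so the asserted text isn't part of the match.
`search` walks the string left to right and returns the first match it finds.
The match spans [3:6] → 'wek'.

(3, 6)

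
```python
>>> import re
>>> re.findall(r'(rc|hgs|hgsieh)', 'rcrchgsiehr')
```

['rc', 'rc', 'hgs']

Alternation tries branches left to right and keeps the first one that lets the overall match succeed at that position.
`findall` collects group 1 from each match (3 total).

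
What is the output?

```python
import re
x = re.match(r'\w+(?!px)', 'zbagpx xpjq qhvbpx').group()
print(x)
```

`re.match` only tries the pattern at the start of the string.
The match spans [0:6] → 'zbagpx'.

zbagpx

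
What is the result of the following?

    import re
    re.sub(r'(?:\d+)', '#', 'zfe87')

Pattern: one or more of a digit (non-capturing group).
Matches: at [3:5] → '87'.
`sub` substitutes '#' at each match site.

'zfe#'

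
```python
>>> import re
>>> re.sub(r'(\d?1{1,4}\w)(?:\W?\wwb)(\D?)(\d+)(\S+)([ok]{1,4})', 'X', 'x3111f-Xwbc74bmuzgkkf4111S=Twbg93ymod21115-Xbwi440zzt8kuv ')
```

'xXuv '

Pattern: optionally a digit, then 1 to 4 of a literal '1', then a word character (captured); then optionally a non-word character, then a word character, then the literal 'wb' (non-capturing group); then optionally a non-digit (captured); then one or more of a digit (captured); then one or more of a non-whitespace character (captured); then 1 to 4 of one of [ok] (captured).
Every occurrence is swapped for 'X'.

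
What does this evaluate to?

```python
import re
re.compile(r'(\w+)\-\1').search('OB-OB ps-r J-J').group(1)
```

The match spans [0:5] → 'OB-OB'.
Captured: group 1 = 'OB'.

'OB'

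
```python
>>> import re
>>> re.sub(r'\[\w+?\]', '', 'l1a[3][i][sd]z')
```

'l1az'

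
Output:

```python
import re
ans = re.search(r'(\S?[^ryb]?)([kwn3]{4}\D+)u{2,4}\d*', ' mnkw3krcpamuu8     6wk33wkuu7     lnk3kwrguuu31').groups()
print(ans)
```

('mn', 'kw3krcpam')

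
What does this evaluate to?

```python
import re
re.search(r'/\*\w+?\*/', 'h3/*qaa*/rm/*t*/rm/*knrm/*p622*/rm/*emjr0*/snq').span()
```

Unlike `match`, `search` isn't anchored — it looks for the pattern anywhere in the string.
The match spans [2:9] → '/*qaa*/'.

(2, 9)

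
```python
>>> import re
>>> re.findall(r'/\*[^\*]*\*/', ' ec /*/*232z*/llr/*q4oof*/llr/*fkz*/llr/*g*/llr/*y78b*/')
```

Walking the string: at [6:14] → '/*232z*/'; at [17:26] → '/*q4oof*/'; at [29:36] → '/*fkz*/'; at [39:44] → '/*g*/'; at [47:55] → '/*y78b*/'.
With no groups in the pattern, `findall` gives back each whole match — 5 here.

['/*232z*/', '/*q4oof*/', '/*fkz*/', '/*g*/', '/*y78b*/']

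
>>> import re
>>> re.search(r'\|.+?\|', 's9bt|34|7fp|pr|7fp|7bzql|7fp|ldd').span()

Lazy quantifiers expand one character at a time until the remainder of the pattern can match.
The match spans [4:8] → '|34|'.

(4, 8)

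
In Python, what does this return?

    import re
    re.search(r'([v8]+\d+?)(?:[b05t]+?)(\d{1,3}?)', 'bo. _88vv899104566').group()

This matches one or more of one of [v8], then one or more of a digit (lazy) (captured); then one or more of one of [b05t] (lazy) (non-capturing group); then 1 to 3 of a digit (lazy) (captured).
The match spans [5:15] → '88vv899104'.

'88vv899104'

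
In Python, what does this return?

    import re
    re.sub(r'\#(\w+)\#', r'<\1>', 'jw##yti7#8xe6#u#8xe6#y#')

'jw#<yti7>8xe6<u>8xe6<y>'

Matches: at [3:9] → '#yti7#'; at [13:16] → '#u#'; at [20:23] → '#y#'.
Each match is replaced using the text its own group 1 captured.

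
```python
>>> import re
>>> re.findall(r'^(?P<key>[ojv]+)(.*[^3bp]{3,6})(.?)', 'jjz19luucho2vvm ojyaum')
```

This matches anchored at the start of the string; then one or more of one of [ojv] (captured as 'key'); then zero or more of any character, then 3 to 6 of any character except [3bp] (captured); then optionally any character (captured).
Multiple groups make `findall` return tuples — one 3-tuple for the one match.

[('jj', 'z19luucho2vvm ojyaum', '')]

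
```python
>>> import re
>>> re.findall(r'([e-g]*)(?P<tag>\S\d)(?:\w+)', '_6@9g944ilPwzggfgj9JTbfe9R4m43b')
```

[('', '@9')]

This matches zero or more of a character in [e-g] (captured); then a non-whitespace character, then a digit (captured as 'tag'); then one or more of a word character (non-capturing group).
Walking the string: at [2:31] match '@9g944ilPwzggfgj9JTbfe9R4m43b', groups = ('', '@9').
With 2 capturing groups, `findall` returns a 2-tuple per match.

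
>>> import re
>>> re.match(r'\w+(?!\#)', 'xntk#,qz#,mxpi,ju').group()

A negative assertion filters positions out without eating any characters.
`match` is anchored at position 0; if the pattern doesn't fit there, it returns None.
The match spans [0:3] → 'xnt'.

'xnt'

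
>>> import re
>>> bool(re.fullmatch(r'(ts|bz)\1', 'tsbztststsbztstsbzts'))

False

`\1` has to match the exact text group 1 already captured.
`re.fullmatch` is like wrapping the pattern in `^…$` (in single-line mode).
Here there's no way to consume every character, so the call returns None, and `bool(None)` is False.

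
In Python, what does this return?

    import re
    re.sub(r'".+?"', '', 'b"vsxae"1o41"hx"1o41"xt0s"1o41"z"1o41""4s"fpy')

With the lazy modifier that quantifier settles for the fewest repetitions that let the rest of the pattern succeed (the atoms after it are unaffected and can still be greedy).
`sub` substitutes '' at each match site.

'b1o411o411o411o41fpy'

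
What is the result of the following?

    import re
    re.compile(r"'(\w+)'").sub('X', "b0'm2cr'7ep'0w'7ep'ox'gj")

'b0X7epX7epXgj'

Every occurrence is swapped for 'X'.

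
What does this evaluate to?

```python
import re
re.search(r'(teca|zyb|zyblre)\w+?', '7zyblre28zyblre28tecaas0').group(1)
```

'zyb'

Alternation tries branches left to right and keeps the first one that lets the overall match succeed at that position.
`search` walks the string left to right and returns the first match it finds.
The match spans [1:5] → 'zybl'.
Captured: group 1 = 'zyb'.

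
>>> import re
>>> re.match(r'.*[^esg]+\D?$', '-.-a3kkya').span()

The pattern matches zero or more of any character; then one or more of any character except [esg], then optionally a non-digit; then anchored at the end.
`re.match` won't scan ahead — the pattern has to work from the very first character.
The match spans [0:9] → '-.-a3kkya'.

(0, 9)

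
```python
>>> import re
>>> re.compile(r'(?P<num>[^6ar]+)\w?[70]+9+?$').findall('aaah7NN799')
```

With a single group, `findall` returns only what that group captured — 1 item.

['h7NN']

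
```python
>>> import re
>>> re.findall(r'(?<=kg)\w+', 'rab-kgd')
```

Lookahead/lookbehind check context without consuming it, so the matched span excludes the asserted characters.
Matches: at [6:7] → 'd'.
Since nothing is captured, `findall` lists the 1 matched substring directly.

['d']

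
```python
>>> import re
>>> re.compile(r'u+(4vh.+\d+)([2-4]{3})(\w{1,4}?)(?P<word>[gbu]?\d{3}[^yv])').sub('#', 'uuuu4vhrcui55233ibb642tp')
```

'#p'

The pattern matches one or more of a literal 'u'; then the literal '4vh', then one or more of any character, then one or more of a digit (captured); then exactly 3 of a character in [2-4] (captured); then 1 to 4 of a word character (lazy) (captured); then optionally one of [gbu], then exactly 3 of a digit, then any character except [yv] (captured as 'word').
Every occurrence is swapped for '#'.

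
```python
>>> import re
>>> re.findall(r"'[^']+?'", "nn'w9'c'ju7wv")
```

["'w9'"]

Matches: at [2:6] → "'w9'".
With no groups in the pattern, `findall` gives back each whole match — 1 here.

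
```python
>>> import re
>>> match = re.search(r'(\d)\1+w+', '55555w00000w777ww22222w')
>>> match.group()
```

The backreference `\1` re-matches whatever the first group consumed, character for character.
`search` walks the string left to right and returns the first match it finds.
The match spans [0:6] → '55555w'.
Captured: group 1 = '5'.

'55555w'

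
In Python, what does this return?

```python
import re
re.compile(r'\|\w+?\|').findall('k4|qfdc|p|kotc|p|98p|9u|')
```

Scanning left to right: at [2:8] → '|qfdc|'; at [9:15] → '|kotc|'; at [16:21] → '|98p|'.
Since nothing is captured, `findall` lists the 3 matched substrings directly.

['|qfdc|', '|kotc|', '|98p|']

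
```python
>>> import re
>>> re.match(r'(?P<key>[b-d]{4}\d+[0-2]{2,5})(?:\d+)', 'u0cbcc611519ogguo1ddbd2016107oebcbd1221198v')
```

`re.match` only tries the pattern at the start of the string.
Here position 0 doesn't satisfy it, so the call returns None.

None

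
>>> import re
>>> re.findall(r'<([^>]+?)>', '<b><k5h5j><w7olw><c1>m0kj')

Because there's exactly one group, `findall` drops the full match and keeps group 1 from each hit.

['b', 'k5h5j', 'w7olw', 'c1']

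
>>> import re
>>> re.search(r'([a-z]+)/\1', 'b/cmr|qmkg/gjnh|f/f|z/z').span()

`\1` is not a pattern — it's the concrete string captured by group 1, re-applied verbatim.
`search` walks the string left to right and returns the first match it finds.
The match spans [9:12] → 'g/g'.
Captured: group 1 = 'g'.

(9, 12)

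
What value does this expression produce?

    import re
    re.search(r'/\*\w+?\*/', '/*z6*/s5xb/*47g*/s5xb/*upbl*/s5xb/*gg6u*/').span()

(0, 6)

`re.search` tries every starting position until one works.
The match spans [0:6] → '/*z6*/'.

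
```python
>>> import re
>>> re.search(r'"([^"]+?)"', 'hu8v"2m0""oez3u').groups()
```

('2m0',)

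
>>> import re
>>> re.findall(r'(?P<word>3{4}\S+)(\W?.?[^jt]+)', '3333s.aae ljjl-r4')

The pattern matches exactly 4 of the literal '3', then one or more of a non-whitespace character (captured as 'word'); then optionally a non-word character, then optionally any character, then one or more of any character except [jt] (captured).
Scanning left to right: at [0:11] match '3333s.aae l', groups = ('3333s.aae', ' l').
Multiple groups make `findall` return tuples — one 2-tuple for the one match.

[('3333s.aae', ' l')]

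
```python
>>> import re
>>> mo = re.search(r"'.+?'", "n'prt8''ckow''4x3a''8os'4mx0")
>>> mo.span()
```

A non-greedy quantifier consumes as few characters as it can — just enough that the remainder of the pattern still matches from where it stops; whatever follows it matches normally.
`re.search` tries every starting position until one works.
The match spans [1:7] → "'prt8'".

(1, 7)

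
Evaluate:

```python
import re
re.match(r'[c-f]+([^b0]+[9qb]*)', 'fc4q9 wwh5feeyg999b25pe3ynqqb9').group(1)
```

The match spans [0:19] → 'fc4q9 wwh5feeyg999b'.
Captured: group 1 = '4q9 wwh5feeyg999b'.

'4q9 wwh5feeyg999b'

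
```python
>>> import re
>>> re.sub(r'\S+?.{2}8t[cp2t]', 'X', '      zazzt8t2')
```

Each match is replaced by 'X'.

'      X'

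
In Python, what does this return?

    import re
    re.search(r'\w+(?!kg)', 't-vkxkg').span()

(0, 1)

The negative lookaround is zero-width — it rules out positions where the adjacent text would match, without consuming anything.
The match spans [0:1] → 't'.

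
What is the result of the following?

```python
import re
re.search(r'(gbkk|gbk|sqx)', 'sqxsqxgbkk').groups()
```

('sqx',)

The match spans [0:3] → 'sqx'.
Captured: group 1 = 'sqx'.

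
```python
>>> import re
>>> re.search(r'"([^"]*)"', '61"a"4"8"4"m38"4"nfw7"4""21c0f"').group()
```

The match spans [2:5] → '"a"'.

'"a"'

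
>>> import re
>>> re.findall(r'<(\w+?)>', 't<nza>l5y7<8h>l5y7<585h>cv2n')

`findall` collects group 1 from each match (3 total).

['nza', '8h', '585h']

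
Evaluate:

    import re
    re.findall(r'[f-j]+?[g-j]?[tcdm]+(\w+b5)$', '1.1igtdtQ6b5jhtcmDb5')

Pattern: one or more of a character in [f-j] (lazy); then optionally a character in [g-j], then one or more of one of [tcdm]; then one or more of a word character, then the literal 'b5' (captured); then anchored at the end.
Walking the string: at [3:20] match 'igtdtQ6b5jhtcmDb5', group 1 = 'Q6b5jhtcmDb5'.
With a single group, `findall` returns only what that group captured — 1 item.

['Q6b5jhtcmDb5']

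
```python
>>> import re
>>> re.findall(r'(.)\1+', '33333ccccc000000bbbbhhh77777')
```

After group 1 captures some text, `\1` only succeeds where that same text appears again.
Walking the string: at [0:5] match '33333', group 1 = '3'; at [5:10] match 'ccccc', group 1 = 'c'; at [10:16] match '000000', group 1 = '0'; at [16:20] match 'bbbb', group 1 = 'b'; at [20:23] match 'hhh', group 1 = 'h'; ….
Because there's exactly one group, `findall` drops the full match and keeps group 1 from each hit.

['3', 'c', '0', 'b', 'h', '7']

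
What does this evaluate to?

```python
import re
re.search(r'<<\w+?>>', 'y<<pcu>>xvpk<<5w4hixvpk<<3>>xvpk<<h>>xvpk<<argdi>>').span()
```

(1, 8)

`re.search` tries every starting position until one works.
The match spans [1:8] → '<<pcu>>'.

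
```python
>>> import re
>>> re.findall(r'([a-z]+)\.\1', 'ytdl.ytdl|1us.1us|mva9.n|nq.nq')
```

`\1` is not a pattern — it's the concrete string captured by group 1, re-applied verbatim.
One capturing group, so `findall` returns just the captured substring from each match — 2 in all.

['ytdl', 'nq']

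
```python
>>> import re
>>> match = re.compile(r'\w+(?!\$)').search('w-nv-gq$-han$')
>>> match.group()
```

Because the assertion is negative and zero-width, positions next to the forbidden text are skipped.
The match spans [0:1] → 'w'.

'w'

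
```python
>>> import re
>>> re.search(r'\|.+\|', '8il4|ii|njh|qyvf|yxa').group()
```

The match spans [4:17] → '|ii|njh|qyvf|'.

'|ii|njh|qyvf|'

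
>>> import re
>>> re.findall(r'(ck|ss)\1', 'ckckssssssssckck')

['ck', 'ss', 'ss', 'ck']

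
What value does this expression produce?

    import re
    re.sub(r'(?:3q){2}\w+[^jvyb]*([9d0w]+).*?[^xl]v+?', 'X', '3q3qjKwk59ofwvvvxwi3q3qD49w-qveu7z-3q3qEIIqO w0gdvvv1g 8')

'Xeu7z-Xv1g 8'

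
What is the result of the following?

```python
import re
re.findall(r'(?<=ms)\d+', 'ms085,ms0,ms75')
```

['085', '0', '75']

The lookaround is zero-width — it requires the adjacent text to match without consuming it, so the asserted text isn't part of the match.
Walking the string: at [2:5] → '085'; at [8:9] → '0'; at [12:14] → '75'.
With no groups in the pattern, `findall` gives back each whole match — 3 here.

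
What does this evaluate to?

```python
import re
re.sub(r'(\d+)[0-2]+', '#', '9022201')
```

'#'

This matches one or more of a digit (captured); then one or more of a character in [0-2].
Matches: at [0:7] → '9022201'.
Every occurrence is swapped for '#'.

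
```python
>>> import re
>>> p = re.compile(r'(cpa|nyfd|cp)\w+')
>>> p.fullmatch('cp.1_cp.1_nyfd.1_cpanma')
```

None

For `fullmatch`, every character of the input must be accounted for by the pattern.
Here there's no way to consume every character, so the call returns None.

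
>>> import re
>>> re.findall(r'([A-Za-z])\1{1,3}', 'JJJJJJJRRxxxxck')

After group 1 captures some text, `\1` only succeeds where that same text appears again.
Walking the string: at [0:4] match 'JJJJ', group 1 = 'J'; at [4:7] match 'JJJ', group 1 = 'J'; at [7:9] match 'RR', group 1 = 'R'; at [9:13] match 'xxxx', group 1 = 'x'.
`findall` collects group 1 from each match (4 total).

['J', 'J', 'R', 'x']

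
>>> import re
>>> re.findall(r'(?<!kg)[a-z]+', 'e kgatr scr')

['e', 'kgatr', 'scr']

A negative assertion filters positions out without eating any characters.
Since nothing is captured, `findall` lists the 3 matched substrings directly.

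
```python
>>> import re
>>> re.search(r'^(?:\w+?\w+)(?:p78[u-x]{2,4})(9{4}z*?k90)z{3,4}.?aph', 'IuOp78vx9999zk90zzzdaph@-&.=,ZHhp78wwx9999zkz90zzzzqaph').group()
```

The match spans [0:23] → 'IuOp78vx9999zk90zzzdaph'.

'IuOp78vx9999zk90zzzdaph'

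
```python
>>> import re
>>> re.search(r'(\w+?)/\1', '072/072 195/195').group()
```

`\1` is not a pattern — it's the concrete string captured by group 1, re-applied verbatim.
`re.search` scans for the first position where the pattern succeeds.
The match spans [0:7] → '072/072'.
Captured: group 1 = '072'.

'072/072'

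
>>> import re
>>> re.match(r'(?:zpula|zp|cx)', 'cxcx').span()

(0, 2)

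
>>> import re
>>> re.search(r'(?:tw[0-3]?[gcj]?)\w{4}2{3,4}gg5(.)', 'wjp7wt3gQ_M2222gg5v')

None

The pattern matches the literal 'tw', then optionally a character in [0-3], then optionally one of [gcj] (non-capturing group); then exactly 4 of a word character, then 3 to 4 of a literal '2', then the literal 'gg5'; then any character (captured).
Here no position works, so the call returns None.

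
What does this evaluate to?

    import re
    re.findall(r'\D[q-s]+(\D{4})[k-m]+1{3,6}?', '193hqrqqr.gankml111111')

Pattern: a non-digit, then one or more of a character in [q-s]; then exactly 4 of a non-digit (captured); then one or more of a character in [k-m], then 3 to 6 of the literal '1' (lazy).
One capturing group, so `findall` returns just the captured substring from the one match — 1 in all.

['.gan']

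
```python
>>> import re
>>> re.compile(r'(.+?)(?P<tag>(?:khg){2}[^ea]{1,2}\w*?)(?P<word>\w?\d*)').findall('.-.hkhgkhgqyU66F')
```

[('.-.h', 'khgkhgqy', 'U66')]

Pattern: one or more of any character (lazy) (captured); then the literal 'khg' repeated 2 times, then 1 to 2 of any character except [ea], then zero or more of a word character (lazy) (captured as 'tag'); then optionally a word character, then zero or more of a digit (captured as 'word').
Scanning left to right: at [0:15] match '.-.hkhgkhgqyU66', groups = ('.-.h', 'khgkhgqy', 'U66').
With 3 capturing groups, `findall` returns a 3-tuple per match.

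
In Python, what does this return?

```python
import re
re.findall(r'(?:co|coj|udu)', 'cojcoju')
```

['co', 'co']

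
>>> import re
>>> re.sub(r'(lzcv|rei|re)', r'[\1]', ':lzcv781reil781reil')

':[lzcv]781[rei]l781[rei]l'

The regex engine tests alternatives in the order written; an earlier branch that matches wins even if a later one would match more.
`\1` in the replacement pulls in group 1's text for each match.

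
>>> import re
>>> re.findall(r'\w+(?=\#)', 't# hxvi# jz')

Because the assertion is zero-width, the text it checks is not consumed and won't appear in the result.
Walking the string: at [0:1] → 't'; at [3:7] → 'hxvi'.
No capturing groups, so `findall` returns the 2 full match strings.

['t', 'hxvi']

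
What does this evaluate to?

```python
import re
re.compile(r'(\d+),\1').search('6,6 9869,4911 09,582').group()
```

'6,6'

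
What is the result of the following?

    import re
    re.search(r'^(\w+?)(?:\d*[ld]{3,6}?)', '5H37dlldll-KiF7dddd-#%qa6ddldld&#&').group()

Pattern: anchored at the start of the string; then one or more of a word character (lazy) (captured); then zero or more of a digit, then 3 to 6 of one of [ld] (lazy) (non-capturing group).
A non-greedy quantifier consumes as few characters as it can — just enough that the remainder of the pattern still matches from where it stops; whatever follows it matches normally.
`re.search` tries every starting position until one works.
The match spans [0:7] → '5H37dll'.
Captured: group 1 = '5H'.

'5H37dll'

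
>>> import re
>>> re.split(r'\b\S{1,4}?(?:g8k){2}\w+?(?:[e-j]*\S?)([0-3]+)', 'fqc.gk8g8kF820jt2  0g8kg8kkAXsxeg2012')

['fqc.gk8g8kF820jt2  ', '012', '']

Pattern: a word boundary (`\b`, zero-width); then 1 to 4 of a non-whitespace character (lazy), then the literal 'g8k' repeated 2 times, then one or more of a word character (lazy); then zero or more of a character in [e-j], then optionally a non-whitespace character (non-capturing group); then one or more of a character in [0-3] (captured).
Because the quantifier is non-greedy, it stops expanding at the earliest point where the rest of the pattern can succeed.
Matches to split on: at [19:37] → '0g8kg8kkAXsxeg2012'.
Because the pattern has a capturing group, `split` also inserts each captured text between the pieces.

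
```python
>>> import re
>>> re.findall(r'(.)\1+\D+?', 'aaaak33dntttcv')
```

['a', '3', 't']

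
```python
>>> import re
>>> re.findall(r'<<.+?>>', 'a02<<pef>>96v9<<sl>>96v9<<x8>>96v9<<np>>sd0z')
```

Because the quantifier is non-greedy, it stops expanding at the earliest point where the rest of the pattern can succeed.
Walking the string: at [3:10] → '<<pef>>'; at [14:20] → '<<sl>>'; at [24:30] → '<<x8>>'; at [34:40] → '<<np>>'.
`findall` yields the raw match text (4 of them) because the pattern has no groups.

['<<pef>>', '<<sl>>', '<<x8>>', '<<np>>']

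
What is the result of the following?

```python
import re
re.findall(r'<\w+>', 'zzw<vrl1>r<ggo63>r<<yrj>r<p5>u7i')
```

Walking the string: at [3:9] → '<vrl1>'; at [10:17] → '<ggo63>'; at [19:24] → '<yrj>'; at [25:29] → '<p5>'.
With no groups in the pattern, `findall` gives back each whole match — 4 here.

['<vrl1>', '<ggo63>', '<yrj>', '<p5>']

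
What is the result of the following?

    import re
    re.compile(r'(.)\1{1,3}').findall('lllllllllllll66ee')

A backreference is literal: `\1` must see the identical characters the first group matched.
One capturing group, so `findall` returns just the captured substring from each match — 5 in all.

['l', 'l', 'l', '6', 'e']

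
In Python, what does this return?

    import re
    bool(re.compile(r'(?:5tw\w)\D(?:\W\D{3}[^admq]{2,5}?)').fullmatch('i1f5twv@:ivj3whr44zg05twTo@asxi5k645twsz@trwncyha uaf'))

The pattern matches the literal '5tw', then a word character (non-capturing group); then a non-digit; then a non-word character, then exactly 3 of a non-digit, then 2 to 5 of any character except [admq] (lazy) (non-capturing group).
For `fullmatch`, every character of the input must be accounted for by the pattern.
Here the pattern can't cover the whole string, so the call returns None, and `bool(None)` is False.

False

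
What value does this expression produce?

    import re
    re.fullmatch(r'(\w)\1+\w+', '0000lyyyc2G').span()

(0, 11)

A backreference is literal: `\1` must see the identical characters the first group matched.
`fullmatch` succeeds only if the pattern covers the string from start to end.
The match spans [0:11] → '0000lyyyc2G'.
Captured: group 1 = '0'.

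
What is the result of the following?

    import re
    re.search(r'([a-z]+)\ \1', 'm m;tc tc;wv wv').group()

'm m'

After group 1 captures some text, `\1` only succeeds where that same text appears again.
`search` walks the string left to right and returns the first match it finds.
The match spans [0:3] → 'm m'.
Captured: group 1 = 'm'.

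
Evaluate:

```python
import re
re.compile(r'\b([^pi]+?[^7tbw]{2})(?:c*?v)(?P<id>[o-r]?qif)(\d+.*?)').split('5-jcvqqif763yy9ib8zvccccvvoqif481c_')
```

['', '5-j', 'qqif', '763', 'yy9ib8zvccccvvoqif481c_']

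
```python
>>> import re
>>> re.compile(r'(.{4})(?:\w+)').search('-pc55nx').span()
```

Pattern: exactly 4 of any character (captured); then one or more of a word character (non-capturing group).
`search` walks the string left to right and returns the first match it finds.
The match spans [0:7] → '-pc55nx'.
Captured: group 1 = '-pc5'.

(0, 7)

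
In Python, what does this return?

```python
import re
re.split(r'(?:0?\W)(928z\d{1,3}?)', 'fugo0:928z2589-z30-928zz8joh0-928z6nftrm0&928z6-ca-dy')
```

['fugo', '928z2', '589-z30-928zz8joh', '928z6', 'nftrm', '928z6', '-ca-dy']

A non-greedy quantifier consumes as few characters as it can — just enough that the remainder of the pattern still matches from where it stops; whatever follows it matches normally.
`re.split` interleaves the captured-group text with the surrounding fragments.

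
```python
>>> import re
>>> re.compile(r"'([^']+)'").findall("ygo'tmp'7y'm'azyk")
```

One capturing group, so `findall` returns just the captured substring from each match — 2 in all.

['tmp', 'm']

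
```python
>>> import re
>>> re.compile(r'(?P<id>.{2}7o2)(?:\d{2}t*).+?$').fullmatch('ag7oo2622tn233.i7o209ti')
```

None

`fullmatch` succeeds only if the pattern covers the string from start to end.
Here the pattern can't cover the whole string, so the call returns None.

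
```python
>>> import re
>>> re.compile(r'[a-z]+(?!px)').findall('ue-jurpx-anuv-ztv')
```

Because the assertion is negative and zero-width, positions next to the forbidden text are skipped.
Scanning left to right: at [0:2] → 'ue'; at [3:8] → 'jurpx'; at [9:13] → 'anuv'; at [14:17] → 'ztv'.
Since nothing is captured, `findall` lists the 4 matched substrings directly.

['ue', 'jurpx', 'anuv', 'ztv']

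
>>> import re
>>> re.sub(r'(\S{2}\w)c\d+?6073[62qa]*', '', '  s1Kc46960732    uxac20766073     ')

The pattern matches exactly 2 of a non-whitespace character, then a word character (captured); then the literal 'c', then one or more of a digit (lazy), then a literal '6'; then the literal '073', then zero or more of one of [62qa].
Each match is replaced by ''.

'           '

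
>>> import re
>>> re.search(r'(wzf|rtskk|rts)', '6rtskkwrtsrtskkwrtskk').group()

'rtskk'

Alternation tries branches left to right and keeps the first one that lets the overall match succeed at that position.
The match spans [1:6] → 'rtskk'.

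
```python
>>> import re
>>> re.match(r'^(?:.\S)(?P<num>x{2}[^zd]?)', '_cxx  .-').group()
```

Pattern: anchored at the start of the string; then any character, then a non-whitespace character (non-capturing group); then exactly 2 of the literal 'x', then optionally any character except [zd] (captured as 'num').
`re.match` won't scan ahead — the pattern has to work from the very first character.
The match spans [0:5] → '_cxx '.
Captured: group 1 = 'xx '.

'_cxx '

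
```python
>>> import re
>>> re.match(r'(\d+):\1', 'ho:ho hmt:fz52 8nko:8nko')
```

After group 1 captures some text, `\1` only succeeds where that same text appears again.
`re.match` only tries the pattern at the start of the string.
Here position 0 doesn't satisfy it, so the call returns None.

None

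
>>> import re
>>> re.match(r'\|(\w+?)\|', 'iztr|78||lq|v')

With `match`, the pattern is implicitly anchored at the beginning.
Here the string doesn't start with a match, so the call returns None.

None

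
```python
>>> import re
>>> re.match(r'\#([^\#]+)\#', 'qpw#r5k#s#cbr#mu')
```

`re.match` won't scan ahead — the pattern has to work from the very first character.
Here position 0 doesn't satisfy it, so the call returns None.

None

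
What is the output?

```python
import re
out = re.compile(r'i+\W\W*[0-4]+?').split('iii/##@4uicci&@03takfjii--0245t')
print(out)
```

['', 'uicc', '3takfj', '245t']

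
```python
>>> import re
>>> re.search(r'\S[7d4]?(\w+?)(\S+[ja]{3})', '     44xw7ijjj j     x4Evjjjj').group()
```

'44xw7ijjj'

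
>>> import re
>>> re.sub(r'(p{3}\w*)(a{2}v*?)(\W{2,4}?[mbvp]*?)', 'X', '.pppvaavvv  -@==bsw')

'.X-@==bsw'

Pattern: exactly 3 of the literal 'p', then zero or more of a word character (captured); then exactly 2 of the literal 'a', then zero or more of a literal 'v' (lazy) (captured); then 2 to 4 of a non-word character (lazy), then zero or more of one of [mbvp] (lazy) (captured).
Because the quantifier is non-greedy, it stops expanding at the earliest point where the rest of the pattern can succeed.
Matches: at [1:12] → 'pppvaavvv  '.
Every occurrence is swapped for 'X'.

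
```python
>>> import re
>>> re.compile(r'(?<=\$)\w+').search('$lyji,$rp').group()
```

The positive lookaround only admits positions where the adjacent text matches; those characters stay outside the span.
The match spans [1:5] → 'lyji'.

'lyji'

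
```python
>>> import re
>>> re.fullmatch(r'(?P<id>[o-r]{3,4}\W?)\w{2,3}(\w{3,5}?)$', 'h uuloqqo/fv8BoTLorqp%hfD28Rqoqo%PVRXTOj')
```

The pattern matches 3 to 4 of a character in [o-r], then optionally a non-word character (captured as 'id'); then 2 to 3 of a word character; then 3 to 5 of a word character (lazy) (captured); then anchored at the end.
`re.fullmatch` is like wrapping the pattern in `^…$` (in single-line mode).
Here there's no way to consume every character, so the call returns None.

None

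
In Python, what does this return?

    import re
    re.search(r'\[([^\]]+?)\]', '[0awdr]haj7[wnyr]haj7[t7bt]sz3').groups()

`re.search` tries every starting position until one works.
The match spans [0:7] → '[0awdr]'.
Captured: group 1 = '0awdr'.

('0awdr',)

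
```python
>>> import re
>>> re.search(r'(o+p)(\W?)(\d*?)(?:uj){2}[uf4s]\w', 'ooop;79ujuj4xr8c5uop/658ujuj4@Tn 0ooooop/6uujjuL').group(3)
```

'79'

The match spans [0:13] → 'ooop;79ujuj4x'.
Captured: group 1 = 'ooop', group 2 = ';', group 3 = '79'.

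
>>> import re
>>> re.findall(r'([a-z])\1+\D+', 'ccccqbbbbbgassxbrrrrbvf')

['c']

`\1` is not a pattern — it's the concrete string captured by group 1, re-applied verbatim.
Scanning left to right: at [0:23] match 'ccccqbbbbbgassxbrrrrbvf', group 1 = 'c'.
Because there's exactly one group, `findall` drops the full match and keeps group 1 from the one hit.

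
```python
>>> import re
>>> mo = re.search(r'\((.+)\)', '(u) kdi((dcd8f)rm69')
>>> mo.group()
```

'(u) kdi((dcd8f)'

The match spans [0:15] → '(u) kdi((dcd8f)'.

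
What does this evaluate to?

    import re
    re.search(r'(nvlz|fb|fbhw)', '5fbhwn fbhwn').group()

Branches in `(...|...)` are attempted left-to-right; the first branch that allows the whole pattern to succeed is taken.
`re.search` tries every starting position until one works.
The match spans [1:3] → 'fb'.
Captured: group 1 = 'fb'.

'fb'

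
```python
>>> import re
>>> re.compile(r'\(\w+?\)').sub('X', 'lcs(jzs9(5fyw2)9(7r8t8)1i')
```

`sub` substitutes 'X' at each match site.

'lcs(jzs9X9X1i'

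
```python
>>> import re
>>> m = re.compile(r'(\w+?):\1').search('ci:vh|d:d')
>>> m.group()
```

`\1` is not a pattern — it's the concrete string captured by group 1, re-applied verbatim.
The match spans [6:9] → 'd:d'.

'd:d'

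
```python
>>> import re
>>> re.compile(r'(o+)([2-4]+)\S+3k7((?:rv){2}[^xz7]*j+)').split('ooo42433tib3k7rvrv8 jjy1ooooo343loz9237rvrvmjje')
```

['', 'ooo', '42433', 'rvrv8 jj', 'y1ooooo343loz9237rvrvmjje']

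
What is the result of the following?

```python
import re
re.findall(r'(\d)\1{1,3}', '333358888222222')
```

['3', '8', '2', '2']

After group 1 captures some text, `\1` only succeeds where that same text appears again.
Matches: at [0:4] match '3333', group 1 = '3'; at [5:9] match '8888', group 1 = '8'; at [9:13] match '2222', group 1 = '2'; at [13:15] match '22', group 1 = '2'.
With a single group, `findall` returns only what that group captured — 4 items.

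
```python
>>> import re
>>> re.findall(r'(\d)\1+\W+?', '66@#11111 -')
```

A backreference is literal: `\1` must see the identical characters the first group matched.
Scanning left to right: at [0:3] match '66@', group 1 = '6'; at [4:10] match '11111 ', group 1 = '1'.
Because there's exactly one group, `findall` drops the full match and keeps group 1 from each hit.

['6', '1']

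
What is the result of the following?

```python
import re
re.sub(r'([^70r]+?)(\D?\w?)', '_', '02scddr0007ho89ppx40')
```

'0__0007___0'

This matches one or more of any character except [70r] (lazy) (captured); then optionally a non-digit, then optionally a word character (captured).
The `?` after the quantifier makes it lazy — it takes as little as possible before letting the rest of the pattern try.
Matches: at [1:4] → '2sc'; at [4:7] → 'ddr'; at [11:14] → 'ho8'; at [14:17] → '9pp'; at [17:19] → 'x4'.
Every occurrence is swapped for '_'.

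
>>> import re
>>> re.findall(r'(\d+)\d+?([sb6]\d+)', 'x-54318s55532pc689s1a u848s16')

[('5431', 's55532'), ('68', 's1'), ('84', 's16')]

Pattern: one or more of a digit (captured); then one or more of a digit (lazy); then one of [sb6], then one or more of a digit (captured).
Walking the string: at [2:13] match '54318s55532', groups = ('5431', 's55532'); at [15:20] match '689s1', groups = ('68', 's1'); at [23:29] match '848s16', groups = ('84', 's16').
With 2 capturing groups, `findall` returns a 2-tuple per match.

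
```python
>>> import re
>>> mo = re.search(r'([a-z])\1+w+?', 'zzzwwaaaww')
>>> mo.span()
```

(0, 4)

After group 1 captures some text, `\1` only succeeds where that same text appears again.
`re.search` tries every starting position until one works.
The match spans [0:4] → 'zzzw'.
Captured: group 1 = 'z'.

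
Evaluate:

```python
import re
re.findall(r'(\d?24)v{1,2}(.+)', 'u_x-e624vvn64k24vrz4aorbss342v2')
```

[('624', 'n64k24vrz4aorbss342v2')]

2 groups means the one result is a tuple of 2 captured strings — 1 here.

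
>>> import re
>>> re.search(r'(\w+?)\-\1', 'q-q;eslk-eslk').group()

`\1` is not a pattern — it's the concrete string captured by group 1, re-applied verbatim.
`re.search` tries every starting position until one works.
The match spans [0:3] → 'q-q'.
Captured: group 1 = 'q'.

'q-q'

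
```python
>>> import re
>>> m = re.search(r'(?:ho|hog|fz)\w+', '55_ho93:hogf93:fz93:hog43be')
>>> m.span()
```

`re.search` scans for the first position where the pattern succeeds.
The match spans [3:7] → 'ho93'.

(3, 7)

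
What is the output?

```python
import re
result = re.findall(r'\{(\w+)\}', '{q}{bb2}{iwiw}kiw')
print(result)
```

Matches: at [0:3] match '{q}', group 1 = 'q'; at [3:8] match '{bb2}', group 1 = 'bb2'; at [8:14] match '{iwiw}', group 1 = 'iwiw'.
Because there's exactly one group, `findall` drops the full match and keeps group 1 from each hit.

['q', 'bb2', 'iwiw']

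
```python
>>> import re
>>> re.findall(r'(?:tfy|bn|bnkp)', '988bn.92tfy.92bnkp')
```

The regex engine tests alternatives in the order written; an earlier branch that matches wins even if a later one would match more.
Since nothing is captured, `findall` lists the 3 matched substrings directly.

['bn', 'tfy', 'bn']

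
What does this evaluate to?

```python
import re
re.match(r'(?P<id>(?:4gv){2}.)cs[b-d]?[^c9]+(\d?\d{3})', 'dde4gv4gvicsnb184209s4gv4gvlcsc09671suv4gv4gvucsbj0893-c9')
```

None

The pattern matches the literal '4gv' repeated 2 times, then any character (captured as 'id'); then the literal 'cs', then optionally a character in [b-d], then one or more of any character except [c9]; then optionally a digit, then exactly 3 of a digit (captured).
`match` is anchored at position 0; if the pattern doesn't fit there, it returns None.
Here the string doesn't start with a match, so the call returns None.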